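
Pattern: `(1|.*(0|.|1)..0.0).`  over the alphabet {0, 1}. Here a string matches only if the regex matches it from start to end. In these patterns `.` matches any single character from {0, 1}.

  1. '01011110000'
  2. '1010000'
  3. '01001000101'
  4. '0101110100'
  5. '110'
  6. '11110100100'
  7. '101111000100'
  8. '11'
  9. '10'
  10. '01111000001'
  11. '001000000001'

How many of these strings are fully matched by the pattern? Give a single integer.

1 → match
2 → match
3 → match
4 → match
5 → no match
6 → match
7 → match
8 → match
9 → match
10 → match
11 → match
Total matched: 10

10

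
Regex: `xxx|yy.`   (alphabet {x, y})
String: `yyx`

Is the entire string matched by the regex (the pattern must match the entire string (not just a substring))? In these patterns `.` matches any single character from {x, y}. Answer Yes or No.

Yes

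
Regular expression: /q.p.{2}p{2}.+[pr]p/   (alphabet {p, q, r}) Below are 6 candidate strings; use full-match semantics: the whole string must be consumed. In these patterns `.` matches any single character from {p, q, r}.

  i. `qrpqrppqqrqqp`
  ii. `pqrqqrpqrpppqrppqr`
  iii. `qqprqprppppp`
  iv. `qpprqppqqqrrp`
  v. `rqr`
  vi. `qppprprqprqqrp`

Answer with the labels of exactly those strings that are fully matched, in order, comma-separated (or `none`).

i → no match
ii → no match — must start with `q`
iii. `qqprqprppppp` → no match
iv → match
v. `rqr` → no match — must start with `q`
vi → no match

iv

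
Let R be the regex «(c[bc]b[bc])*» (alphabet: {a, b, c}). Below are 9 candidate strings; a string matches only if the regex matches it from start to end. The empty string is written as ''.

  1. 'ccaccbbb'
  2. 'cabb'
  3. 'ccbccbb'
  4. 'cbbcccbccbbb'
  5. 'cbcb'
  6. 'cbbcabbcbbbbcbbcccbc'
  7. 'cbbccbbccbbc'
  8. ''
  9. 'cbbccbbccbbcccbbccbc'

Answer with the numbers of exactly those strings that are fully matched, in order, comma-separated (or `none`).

4, 7, 8, 9

1. 'ccaccbbb' → no match
2. 'cabb' → no match
3. 'ccbccbb' → no match
4. 'cbbcccbccbbb' → match
5. 'cbcb' → no match
6 → no match
7. 'cbbccbbccbbc' → match
8. '' → match
9 → match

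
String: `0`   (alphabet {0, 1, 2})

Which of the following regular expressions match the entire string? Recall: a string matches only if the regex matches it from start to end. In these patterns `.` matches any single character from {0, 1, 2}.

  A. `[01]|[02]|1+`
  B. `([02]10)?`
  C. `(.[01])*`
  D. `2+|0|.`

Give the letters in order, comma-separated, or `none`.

A, D

A → match
B → no match
C → no match
D → match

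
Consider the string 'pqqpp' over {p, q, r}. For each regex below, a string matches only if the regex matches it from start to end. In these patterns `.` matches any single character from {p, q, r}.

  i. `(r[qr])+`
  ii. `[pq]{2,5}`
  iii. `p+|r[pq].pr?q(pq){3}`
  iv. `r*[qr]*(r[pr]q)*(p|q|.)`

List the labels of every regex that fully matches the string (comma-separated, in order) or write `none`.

i → no match — must start with 'r'
ii → match
iii → no match
iv → no match

ii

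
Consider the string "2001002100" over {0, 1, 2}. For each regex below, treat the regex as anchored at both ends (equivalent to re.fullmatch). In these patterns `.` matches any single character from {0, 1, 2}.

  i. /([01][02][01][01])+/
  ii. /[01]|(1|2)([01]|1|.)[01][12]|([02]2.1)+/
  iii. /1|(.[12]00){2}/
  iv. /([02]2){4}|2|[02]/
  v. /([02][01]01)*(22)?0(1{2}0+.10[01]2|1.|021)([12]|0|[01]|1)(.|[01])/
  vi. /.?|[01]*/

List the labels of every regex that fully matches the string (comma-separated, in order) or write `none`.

i → no match
ii → no match
iii → no match
iv → no match
v → match
vi → no match

v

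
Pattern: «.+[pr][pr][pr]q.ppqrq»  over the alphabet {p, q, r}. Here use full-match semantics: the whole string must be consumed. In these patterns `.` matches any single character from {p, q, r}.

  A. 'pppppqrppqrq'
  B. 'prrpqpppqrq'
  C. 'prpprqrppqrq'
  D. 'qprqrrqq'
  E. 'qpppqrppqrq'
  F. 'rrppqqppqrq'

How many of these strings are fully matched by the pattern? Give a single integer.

5

A → match
B → match
C → match
D → no match — must end with 'ppqrq'
E → match
F → match
Total matched: 5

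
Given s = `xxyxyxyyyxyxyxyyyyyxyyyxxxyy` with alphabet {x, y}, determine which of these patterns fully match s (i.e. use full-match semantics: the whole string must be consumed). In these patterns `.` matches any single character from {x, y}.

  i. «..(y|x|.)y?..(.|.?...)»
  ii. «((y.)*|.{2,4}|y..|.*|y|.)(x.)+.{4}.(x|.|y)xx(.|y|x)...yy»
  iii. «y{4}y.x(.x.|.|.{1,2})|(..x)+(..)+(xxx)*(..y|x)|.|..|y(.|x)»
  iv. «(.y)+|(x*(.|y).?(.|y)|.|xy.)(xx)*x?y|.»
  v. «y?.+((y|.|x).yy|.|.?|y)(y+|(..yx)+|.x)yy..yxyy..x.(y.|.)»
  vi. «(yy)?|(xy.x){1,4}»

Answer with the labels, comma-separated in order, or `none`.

v

i → no match
ii → no match
iii → no match
iv → no match
v → match
vi → no match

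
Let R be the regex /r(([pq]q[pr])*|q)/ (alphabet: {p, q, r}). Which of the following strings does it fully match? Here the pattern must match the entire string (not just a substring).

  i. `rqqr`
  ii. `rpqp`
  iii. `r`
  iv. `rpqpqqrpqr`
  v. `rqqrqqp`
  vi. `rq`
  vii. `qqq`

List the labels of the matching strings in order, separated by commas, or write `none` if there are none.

i, ii, iii, iv, v, vi

i → match
ii → match
iii → match
iv → match
v → match
vi → match
vii → no match — must start with `r`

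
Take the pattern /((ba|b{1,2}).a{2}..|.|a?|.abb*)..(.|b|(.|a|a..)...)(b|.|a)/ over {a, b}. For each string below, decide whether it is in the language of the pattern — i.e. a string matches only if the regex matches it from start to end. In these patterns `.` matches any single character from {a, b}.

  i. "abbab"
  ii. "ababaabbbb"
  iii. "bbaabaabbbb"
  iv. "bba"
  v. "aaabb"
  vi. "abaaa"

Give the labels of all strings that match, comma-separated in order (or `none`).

i → match
ii → no match
iii → no match
iv → no match
v → match
vi → match

i, v, vi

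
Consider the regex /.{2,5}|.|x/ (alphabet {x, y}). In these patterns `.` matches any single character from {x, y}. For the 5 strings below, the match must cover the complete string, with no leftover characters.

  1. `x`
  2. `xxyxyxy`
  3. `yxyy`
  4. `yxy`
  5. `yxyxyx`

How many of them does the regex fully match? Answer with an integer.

1 → match
2 → no match
3 → match
4 → match
5 → no match
Total matched: 3

3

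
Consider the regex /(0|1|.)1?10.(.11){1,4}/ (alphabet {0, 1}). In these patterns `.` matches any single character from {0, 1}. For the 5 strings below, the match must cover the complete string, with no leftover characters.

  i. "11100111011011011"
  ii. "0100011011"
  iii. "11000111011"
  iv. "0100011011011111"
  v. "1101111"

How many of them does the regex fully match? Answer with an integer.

i → match
ii. "0100011011" → match
iii. "11000111011" → no match
iv → match
v. "1101111" → match
Total matched: 4

4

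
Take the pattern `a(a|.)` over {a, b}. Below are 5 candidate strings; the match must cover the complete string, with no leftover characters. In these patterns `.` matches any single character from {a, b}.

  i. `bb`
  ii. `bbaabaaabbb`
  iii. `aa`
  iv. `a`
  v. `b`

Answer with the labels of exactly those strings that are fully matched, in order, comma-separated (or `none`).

i → no match — must start with `a`
ii → no match — must start with `a`
iii → match
iv → no match
v → no match — must start with `a`

iii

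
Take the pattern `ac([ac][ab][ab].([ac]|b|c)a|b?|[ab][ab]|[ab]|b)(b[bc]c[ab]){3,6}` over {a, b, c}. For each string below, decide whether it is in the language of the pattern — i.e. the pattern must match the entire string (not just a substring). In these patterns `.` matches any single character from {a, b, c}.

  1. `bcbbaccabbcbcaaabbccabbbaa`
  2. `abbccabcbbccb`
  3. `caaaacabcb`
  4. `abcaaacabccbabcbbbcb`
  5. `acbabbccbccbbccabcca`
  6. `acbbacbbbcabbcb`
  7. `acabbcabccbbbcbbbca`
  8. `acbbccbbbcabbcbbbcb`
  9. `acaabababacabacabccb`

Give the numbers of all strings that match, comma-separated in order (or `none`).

7, 8

1 → no match — must start with `ac`
2 → no match — must start with `ac`
3. `caaaacabcb` → no match — must start with `ac`
4 → no match — must start with `ac`
5 → no match
6 → no match
7 → match
8 → match
9 → no match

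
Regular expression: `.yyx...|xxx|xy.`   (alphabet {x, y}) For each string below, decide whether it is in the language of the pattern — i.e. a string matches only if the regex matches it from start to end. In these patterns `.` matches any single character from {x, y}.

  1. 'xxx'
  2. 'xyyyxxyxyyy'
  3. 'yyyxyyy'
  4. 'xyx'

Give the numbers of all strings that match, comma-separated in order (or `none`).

1, 3, 4

1. 'xxx' → match
2. 'xyyyxxyxyyy' → no match
3. 'yyyxyyy' → match
4. 'xyx' → match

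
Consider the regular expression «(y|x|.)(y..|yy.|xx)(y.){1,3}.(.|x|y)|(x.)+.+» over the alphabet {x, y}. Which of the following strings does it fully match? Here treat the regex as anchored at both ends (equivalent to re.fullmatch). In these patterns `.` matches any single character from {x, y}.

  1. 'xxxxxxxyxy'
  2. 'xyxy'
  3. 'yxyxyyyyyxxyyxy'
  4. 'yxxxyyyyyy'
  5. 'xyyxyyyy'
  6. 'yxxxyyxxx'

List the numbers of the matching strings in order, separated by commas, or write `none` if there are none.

1 → match
2 → match
3 → no match
4 → no match
5 → match
6 → no match

1, 2, 5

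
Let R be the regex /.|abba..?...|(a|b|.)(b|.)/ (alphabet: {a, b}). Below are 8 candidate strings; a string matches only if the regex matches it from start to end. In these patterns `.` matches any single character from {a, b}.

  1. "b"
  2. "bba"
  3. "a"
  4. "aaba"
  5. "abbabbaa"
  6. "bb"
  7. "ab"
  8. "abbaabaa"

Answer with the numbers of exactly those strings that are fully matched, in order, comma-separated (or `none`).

1, 3, 5, 6, 7, 8

1 → match
2 → no match
3 → match
4 → no match
5 → match
6 → match
7 → match
8 → match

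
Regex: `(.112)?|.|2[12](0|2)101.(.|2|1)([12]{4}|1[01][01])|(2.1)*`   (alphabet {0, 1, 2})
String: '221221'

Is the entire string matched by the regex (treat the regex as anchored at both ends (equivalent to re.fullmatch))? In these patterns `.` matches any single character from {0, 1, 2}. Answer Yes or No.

Yes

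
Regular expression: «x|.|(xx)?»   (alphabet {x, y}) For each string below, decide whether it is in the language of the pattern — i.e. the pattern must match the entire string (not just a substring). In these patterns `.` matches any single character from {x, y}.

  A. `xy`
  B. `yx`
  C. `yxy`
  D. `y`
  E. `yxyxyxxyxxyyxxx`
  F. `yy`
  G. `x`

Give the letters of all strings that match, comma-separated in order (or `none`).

A → no match
B → no match
C → no match
D → match
E → no match
F → no match
G → match

D, G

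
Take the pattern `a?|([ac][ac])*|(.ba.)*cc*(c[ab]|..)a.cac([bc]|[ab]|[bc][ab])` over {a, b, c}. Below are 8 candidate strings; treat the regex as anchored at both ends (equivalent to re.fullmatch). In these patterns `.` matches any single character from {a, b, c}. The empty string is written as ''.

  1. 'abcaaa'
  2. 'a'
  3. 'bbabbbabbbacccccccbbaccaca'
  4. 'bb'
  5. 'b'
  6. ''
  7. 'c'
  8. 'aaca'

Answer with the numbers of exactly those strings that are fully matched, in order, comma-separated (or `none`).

1 → no match
2 → match
3 → match
4 → no match
5 → no match
6 → match
7 → no match
8 → match

2, 3, 6, 8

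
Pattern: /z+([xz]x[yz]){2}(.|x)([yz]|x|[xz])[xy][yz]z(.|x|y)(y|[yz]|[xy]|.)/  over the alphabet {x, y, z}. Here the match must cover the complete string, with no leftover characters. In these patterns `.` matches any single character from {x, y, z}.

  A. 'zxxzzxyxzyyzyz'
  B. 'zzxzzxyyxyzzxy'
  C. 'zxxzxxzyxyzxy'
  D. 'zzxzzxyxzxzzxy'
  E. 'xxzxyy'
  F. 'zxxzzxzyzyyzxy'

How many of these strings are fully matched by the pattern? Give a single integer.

4

A → match
B → match
C → no match
D → match
E → no match — must start with 'z'
F → match
Total matched: 4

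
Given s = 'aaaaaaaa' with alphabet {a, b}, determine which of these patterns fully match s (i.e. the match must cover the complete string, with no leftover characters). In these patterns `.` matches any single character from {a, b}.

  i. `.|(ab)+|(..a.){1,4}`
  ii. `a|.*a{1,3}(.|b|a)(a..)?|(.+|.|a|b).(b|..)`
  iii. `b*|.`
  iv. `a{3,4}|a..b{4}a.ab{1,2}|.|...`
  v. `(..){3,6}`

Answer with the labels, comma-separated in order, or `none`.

i, ii, v

i → match
ii → match
iii → no match
iv → no match
v → match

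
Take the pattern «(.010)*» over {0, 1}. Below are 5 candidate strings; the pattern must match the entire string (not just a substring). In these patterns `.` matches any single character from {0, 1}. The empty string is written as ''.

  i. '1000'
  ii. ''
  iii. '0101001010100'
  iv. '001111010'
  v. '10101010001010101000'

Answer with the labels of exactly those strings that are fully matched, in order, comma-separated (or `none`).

ii

i. '1000' → no match
ii. '' → match
iii → no match
iv. '001111010' → no match
v → no match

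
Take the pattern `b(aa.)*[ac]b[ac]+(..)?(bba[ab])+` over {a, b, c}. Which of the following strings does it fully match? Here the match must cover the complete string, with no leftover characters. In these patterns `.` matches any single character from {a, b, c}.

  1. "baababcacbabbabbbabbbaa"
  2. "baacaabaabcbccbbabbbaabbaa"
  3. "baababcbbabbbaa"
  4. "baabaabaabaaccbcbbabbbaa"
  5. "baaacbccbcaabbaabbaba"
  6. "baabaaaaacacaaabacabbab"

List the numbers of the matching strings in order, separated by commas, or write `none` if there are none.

1, 2, 3, 4

1 → match
2 → match
3 → match
4 → match
5 → no match
6 → no match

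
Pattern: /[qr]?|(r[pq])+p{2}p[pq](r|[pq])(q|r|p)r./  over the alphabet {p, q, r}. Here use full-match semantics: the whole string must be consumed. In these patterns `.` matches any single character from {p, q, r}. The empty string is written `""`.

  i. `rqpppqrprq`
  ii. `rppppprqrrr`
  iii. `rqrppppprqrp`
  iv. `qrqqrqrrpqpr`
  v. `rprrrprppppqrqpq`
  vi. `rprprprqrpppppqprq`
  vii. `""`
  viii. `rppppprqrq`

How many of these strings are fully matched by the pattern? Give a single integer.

5

i → match
ii → no match
iii → match
iv → no match
v → no match
vi → match
vii → match
viii → match
Total matched: 5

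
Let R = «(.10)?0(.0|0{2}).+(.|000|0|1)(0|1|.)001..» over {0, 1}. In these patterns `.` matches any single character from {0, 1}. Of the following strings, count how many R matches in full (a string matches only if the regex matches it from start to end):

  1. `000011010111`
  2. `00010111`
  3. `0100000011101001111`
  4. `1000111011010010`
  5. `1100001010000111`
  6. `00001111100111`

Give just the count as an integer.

2

1 → no match
2 → no match
3 → no match
4 → no match
5 → match
6 → match
Total matched: 2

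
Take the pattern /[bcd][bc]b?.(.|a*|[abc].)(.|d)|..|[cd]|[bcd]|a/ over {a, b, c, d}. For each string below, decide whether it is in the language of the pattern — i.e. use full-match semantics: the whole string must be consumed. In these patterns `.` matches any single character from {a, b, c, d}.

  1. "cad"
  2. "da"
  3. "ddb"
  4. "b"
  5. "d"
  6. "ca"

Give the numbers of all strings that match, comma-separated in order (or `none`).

2, 4, 5, 6

1 → no match
2 → match
3 → no match
4 → match
5 → match
6 → match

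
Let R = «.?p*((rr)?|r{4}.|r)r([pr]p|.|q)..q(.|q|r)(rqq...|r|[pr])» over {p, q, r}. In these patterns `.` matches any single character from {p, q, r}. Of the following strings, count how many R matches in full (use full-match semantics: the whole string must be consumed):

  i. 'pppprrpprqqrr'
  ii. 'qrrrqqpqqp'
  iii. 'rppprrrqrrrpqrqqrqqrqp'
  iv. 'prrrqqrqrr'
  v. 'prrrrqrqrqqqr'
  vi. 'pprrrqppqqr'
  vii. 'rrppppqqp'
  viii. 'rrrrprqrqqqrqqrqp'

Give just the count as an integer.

i → match
ii. 'qrrrqqpqqp' → match
iii → no match
iv. 'prrrqqrqrr' → match
v → match
vi. 'pprrrqppqqr' → match
vii. 'rrppppqqp' → match
viii → match
Total matched: 7

7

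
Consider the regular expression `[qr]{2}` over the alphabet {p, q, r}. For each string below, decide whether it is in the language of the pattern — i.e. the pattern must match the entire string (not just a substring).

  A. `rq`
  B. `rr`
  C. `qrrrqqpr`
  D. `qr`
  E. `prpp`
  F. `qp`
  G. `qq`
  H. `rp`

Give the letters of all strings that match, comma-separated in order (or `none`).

A → match
B → match
C → no match
D → match
E → no match
F → no match
G → match
H → no match

A, B, D, G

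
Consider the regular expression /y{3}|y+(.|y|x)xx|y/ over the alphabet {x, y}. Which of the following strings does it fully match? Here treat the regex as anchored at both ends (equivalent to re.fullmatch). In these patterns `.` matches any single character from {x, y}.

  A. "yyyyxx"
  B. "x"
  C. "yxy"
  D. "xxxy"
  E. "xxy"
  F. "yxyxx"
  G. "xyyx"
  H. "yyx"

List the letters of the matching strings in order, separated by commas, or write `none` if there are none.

A. "yyyyxx" → match
B. "x" → no match — must start with "y"
C. "yxy" → no match
D. "xxxy" → no match — must start with "y"
E. "xxy" → no match — must start with "y"
F. "yxyxx" → no match
G. "xyyx" → no match — must start with "y"
H. "yyx" → no match

A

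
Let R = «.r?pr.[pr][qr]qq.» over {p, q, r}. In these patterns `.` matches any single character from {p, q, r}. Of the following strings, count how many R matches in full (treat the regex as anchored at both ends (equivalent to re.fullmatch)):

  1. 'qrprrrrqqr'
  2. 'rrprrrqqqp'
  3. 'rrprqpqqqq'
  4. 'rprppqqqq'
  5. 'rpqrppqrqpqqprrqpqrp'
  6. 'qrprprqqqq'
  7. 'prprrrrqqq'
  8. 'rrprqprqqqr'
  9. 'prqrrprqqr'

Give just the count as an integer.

1. 'qrprrrrqqr' → match
2. 'rrprrrqqqp' → match
3. 'rrprqpqqqq' → match
4. 'rprppqqqq' → match
5 → no match
6. 'qrprprqqqq' → match
7. 'prprrrrqqq' → match
8. 'rrprqprqqqr' → no match
9. 'prqrrprqqr' → no match
Total matched: 6

6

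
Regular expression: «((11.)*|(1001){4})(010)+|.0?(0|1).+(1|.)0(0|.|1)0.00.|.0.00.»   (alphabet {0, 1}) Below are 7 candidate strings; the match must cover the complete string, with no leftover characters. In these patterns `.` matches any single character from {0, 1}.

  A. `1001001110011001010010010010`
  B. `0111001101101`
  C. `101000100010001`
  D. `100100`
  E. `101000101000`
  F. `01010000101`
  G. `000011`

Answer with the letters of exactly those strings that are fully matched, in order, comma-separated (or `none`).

E

A → no match
B → no match
C → no match
D. `100100` → no match
E. `101000101000` → match
F. `01010000101` → no match
G. `000011` → no match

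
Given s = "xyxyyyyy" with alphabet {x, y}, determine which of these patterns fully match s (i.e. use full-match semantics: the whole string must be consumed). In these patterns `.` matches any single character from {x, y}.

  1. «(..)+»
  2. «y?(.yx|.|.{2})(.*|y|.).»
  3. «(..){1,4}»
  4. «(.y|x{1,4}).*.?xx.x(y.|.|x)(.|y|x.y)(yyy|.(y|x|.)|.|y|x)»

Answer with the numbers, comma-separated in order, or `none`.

1, 2, 3

1 → match
2 → match
3 → match
4 → no match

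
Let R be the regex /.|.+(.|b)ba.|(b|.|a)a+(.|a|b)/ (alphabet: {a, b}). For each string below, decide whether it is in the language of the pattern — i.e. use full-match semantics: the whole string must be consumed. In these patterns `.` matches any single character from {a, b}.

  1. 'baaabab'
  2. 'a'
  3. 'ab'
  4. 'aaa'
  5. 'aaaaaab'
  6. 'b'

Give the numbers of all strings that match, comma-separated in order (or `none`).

1, 2, 4, 5, 6

1 → match
2 → match
3 → no match
4 → match
5 → match
6 → match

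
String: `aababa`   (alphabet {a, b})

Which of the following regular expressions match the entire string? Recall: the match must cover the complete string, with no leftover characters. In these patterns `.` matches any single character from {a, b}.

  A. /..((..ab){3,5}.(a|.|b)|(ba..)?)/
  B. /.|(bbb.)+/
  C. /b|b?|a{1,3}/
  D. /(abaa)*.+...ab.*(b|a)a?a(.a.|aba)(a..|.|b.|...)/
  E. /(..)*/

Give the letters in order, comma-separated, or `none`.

A → match
B → no match
C → no match
D → no match
E → match

A, E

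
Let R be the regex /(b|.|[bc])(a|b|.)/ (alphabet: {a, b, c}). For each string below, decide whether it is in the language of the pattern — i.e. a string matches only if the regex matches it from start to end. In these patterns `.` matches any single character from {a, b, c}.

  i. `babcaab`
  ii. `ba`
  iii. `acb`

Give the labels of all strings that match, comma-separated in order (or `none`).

ii

i → no match
ii → match
iii → no match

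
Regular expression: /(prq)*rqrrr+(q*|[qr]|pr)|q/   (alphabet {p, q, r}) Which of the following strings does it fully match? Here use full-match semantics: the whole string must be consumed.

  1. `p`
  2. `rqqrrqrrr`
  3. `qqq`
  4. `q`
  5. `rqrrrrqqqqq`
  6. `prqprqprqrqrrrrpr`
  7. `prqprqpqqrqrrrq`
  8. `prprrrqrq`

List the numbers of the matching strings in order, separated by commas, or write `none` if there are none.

1 → no match
2 → no match
3 → no match
4 → match
5 → match
6 → match
7 → no match
8 → no match

4, 5, 6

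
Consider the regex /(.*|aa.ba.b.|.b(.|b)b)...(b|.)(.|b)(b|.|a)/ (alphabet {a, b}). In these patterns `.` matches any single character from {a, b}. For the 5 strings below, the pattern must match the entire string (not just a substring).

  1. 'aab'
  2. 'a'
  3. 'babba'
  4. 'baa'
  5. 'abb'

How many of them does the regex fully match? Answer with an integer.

0

1 → no match
2 → no match
3 → no match
4 → no match
5 → no match
Total matched: 0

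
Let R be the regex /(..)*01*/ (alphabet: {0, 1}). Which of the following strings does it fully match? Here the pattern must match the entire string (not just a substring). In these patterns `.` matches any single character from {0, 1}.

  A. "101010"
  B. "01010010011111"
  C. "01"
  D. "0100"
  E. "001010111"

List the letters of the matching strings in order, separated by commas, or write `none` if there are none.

B, C

A → no match
B → match
C → match
D → no match
E → no match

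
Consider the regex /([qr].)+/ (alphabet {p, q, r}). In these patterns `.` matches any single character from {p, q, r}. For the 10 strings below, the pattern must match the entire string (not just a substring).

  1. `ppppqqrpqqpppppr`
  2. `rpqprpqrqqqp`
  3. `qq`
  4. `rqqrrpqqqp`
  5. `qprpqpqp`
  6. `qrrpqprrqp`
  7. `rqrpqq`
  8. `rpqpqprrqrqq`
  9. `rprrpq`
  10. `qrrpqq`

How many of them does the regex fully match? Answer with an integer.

1 → no match
2. `rpqprpqrqqqp` → match
3. `qq` → match
4. `rqqrrpqqqp` → match
5. `qprpqpqp` → match
6. `qrrpqprrqp` → match
7. `rqrpqq` → match
8. `rpqpqprrqrqq` → match
9. `rprrpq` → no match
10. `qrrpqq` → match
Total matched: 8

8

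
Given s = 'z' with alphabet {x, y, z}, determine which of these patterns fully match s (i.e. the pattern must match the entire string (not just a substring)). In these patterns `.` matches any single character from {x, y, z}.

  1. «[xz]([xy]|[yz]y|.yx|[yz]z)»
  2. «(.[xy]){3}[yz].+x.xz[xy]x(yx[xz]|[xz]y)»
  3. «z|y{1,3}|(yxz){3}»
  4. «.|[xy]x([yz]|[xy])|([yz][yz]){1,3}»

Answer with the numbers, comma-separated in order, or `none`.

3, 4

1 → no match
2 → no match
3 → match
4 → match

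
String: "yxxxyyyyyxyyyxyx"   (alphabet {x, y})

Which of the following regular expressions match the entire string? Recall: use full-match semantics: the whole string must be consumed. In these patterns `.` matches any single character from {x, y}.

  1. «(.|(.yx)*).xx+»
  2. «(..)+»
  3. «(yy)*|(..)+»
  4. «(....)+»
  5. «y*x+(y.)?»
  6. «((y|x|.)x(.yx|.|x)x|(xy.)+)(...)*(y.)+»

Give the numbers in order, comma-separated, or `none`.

2, 3, 4, 6

1 → no match
2 → match
3 → match
4 → match
5 → no match
6 → match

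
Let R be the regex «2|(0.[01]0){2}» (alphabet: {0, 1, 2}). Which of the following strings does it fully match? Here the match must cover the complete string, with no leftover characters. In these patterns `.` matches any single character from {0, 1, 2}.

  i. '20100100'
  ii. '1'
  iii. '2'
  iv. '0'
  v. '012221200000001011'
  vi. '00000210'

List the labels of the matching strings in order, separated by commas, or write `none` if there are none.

i. '20100100' → no match
ii. '1' → no match
iii. '2' → match
iv. '0' → no match
v → no match
vi. '00000210' → match

iii, vi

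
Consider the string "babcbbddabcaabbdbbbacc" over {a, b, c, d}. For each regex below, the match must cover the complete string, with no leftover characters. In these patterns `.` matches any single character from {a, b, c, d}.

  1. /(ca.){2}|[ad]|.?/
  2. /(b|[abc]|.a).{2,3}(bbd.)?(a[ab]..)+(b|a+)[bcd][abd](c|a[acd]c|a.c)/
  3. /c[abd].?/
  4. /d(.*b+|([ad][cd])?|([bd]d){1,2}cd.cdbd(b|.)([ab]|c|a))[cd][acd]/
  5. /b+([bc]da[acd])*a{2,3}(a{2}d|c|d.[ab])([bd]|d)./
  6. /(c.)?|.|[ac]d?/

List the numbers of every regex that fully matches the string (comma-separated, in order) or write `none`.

2

1 → no match
2 → match
3 → no match — must start with "c"
4 → no match — must start with "d"
5 → no match
6 → no match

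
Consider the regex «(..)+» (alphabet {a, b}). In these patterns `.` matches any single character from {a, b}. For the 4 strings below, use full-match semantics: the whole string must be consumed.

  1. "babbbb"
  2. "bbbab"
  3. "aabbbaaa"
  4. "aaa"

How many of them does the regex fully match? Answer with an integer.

2

1 → match
2 → no match
3 → match
4 → no match
Total matched: 2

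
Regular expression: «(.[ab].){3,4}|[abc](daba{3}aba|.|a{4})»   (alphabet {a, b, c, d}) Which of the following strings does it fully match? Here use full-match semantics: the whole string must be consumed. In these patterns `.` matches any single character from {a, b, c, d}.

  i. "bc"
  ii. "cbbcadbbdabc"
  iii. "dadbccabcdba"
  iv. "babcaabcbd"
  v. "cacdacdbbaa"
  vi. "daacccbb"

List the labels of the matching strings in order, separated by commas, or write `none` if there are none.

i → match
ii → match
iii → no match
iv → no match
v → no match
vi → no match

i, ii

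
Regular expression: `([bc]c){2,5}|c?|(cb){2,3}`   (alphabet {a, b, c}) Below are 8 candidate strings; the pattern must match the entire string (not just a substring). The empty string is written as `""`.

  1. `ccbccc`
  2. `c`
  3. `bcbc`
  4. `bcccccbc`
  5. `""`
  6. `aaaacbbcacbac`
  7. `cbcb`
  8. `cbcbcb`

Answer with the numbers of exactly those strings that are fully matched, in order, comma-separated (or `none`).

1 → match
2 → match
3 → match
4 → match
5 → match
6 → no match
7 → match
8 → match

1, 2, 3, 4, 5, 7, 8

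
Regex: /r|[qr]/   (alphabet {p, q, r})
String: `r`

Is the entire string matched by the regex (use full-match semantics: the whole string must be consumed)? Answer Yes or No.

Yes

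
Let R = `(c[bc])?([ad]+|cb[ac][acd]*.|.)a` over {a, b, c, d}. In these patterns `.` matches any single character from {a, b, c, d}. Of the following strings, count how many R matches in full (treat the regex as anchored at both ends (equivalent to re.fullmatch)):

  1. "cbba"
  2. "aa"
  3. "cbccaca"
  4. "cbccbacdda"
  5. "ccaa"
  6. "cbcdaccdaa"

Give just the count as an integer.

1 → match
2 → match
3 → match
4 → no match
5 → match
6 → match
Total matched: 5

5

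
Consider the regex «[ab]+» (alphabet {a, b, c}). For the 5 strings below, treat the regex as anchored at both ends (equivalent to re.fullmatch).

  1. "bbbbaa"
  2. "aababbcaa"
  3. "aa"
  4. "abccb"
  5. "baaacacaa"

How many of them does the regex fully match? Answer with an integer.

2

1 → match
2 → no match
3 → match
4 → no match
5 → no match
Total matched: 2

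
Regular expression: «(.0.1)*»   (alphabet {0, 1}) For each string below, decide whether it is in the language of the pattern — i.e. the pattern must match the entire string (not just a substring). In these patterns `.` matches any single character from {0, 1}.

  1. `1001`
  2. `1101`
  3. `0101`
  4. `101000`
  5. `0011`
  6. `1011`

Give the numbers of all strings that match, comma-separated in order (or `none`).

1, 5, 6

1 → match
2 → no match
3 → no match
4 → no match
5 → match
6 → match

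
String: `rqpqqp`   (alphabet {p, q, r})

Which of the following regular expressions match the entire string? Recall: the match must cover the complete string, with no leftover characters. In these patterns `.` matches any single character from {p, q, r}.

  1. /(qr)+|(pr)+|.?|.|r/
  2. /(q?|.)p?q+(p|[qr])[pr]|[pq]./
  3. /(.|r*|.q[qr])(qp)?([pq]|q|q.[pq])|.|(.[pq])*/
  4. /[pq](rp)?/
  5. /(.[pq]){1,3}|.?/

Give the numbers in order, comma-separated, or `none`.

3, 5

1 → no match
2 → no match
3 → match
4 → no match
5 → match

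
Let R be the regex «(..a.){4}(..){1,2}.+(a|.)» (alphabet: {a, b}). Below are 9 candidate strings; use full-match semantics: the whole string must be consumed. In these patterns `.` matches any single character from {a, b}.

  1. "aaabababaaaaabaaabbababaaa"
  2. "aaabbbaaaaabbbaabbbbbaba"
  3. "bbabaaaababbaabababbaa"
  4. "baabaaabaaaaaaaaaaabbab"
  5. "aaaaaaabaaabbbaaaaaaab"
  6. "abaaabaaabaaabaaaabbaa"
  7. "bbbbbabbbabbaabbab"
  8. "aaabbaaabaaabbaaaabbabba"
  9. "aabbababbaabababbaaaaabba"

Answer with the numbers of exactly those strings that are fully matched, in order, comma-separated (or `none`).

1, 2, 4, 5, 6, 8

1 → match
2 → match
3 → no match
4 → match
5 → match
6 → match
7 → no match
8 → match
9 → no match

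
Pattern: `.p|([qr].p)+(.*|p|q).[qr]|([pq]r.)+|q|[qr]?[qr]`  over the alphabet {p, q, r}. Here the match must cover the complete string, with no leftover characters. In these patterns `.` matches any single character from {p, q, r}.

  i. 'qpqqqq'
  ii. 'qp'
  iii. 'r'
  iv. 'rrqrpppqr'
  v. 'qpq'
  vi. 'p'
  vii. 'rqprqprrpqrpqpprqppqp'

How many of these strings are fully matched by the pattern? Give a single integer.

2

i → no match
ii → match
iii → match
iv → no match
v → no match
vi → no match
vii → no match
Total matched: 2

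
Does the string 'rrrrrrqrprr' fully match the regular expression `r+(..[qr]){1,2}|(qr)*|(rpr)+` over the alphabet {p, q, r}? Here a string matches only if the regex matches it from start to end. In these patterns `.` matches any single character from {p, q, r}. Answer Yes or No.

Yes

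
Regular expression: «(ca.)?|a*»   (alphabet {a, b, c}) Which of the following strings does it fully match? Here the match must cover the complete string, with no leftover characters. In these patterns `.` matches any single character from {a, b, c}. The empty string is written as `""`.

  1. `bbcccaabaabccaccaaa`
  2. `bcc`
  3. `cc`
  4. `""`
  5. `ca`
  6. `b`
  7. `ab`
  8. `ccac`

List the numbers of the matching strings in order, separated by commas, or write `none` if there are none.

4

1 → no match
2 → no match
3 → no match
4 → match
5 → no match
6 → no match
7 → no match
8 → no match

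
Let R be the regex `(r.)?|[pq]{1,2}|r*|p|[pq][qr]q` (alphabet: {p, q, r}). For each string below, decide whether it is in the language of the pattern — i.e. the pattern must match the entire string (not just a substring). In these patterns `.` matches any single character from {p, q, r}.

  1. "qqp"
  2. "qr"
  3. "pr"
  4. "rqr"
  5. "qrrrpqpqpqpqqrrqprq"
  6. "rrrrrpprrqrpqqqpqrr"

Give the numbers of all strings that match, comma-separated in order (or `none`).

none

1. "qqp" → no match
2. "qr" → no match
3. "pr" → no match
4. "rqr" → no match
5 → no match
6 → no match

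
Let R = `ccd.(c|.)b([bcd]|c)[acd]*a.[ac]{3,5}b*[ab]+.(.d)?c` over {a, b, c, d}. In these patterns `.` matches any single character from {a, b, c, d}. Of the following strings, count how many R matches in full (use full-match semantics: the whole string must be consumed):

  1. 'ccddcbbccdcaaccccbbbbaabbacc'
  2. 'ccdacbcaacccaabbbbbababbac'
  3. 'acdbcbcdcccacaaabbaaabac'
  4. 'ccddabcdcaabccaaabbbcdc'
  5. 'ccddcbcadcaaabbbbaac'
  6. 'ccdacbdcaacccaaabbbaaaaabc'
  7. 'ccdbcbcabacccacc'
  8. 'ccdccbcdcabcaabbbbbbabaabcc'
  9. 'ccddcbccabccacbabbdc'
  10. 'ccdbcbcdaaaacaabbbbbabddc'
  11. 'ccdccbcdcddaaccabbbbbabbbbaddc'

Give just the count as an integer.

1 → match
2 → match
3 → no match — must start with 'ccd'
4 → match
5 → match
6 → match
7 → match
8 → match
9 → match
10 → match
11 → match
Total matched: 10

10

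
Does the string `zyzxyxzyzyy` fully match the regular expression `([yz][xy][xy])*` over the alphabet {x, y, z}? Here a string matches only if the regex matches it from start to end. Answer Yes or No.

No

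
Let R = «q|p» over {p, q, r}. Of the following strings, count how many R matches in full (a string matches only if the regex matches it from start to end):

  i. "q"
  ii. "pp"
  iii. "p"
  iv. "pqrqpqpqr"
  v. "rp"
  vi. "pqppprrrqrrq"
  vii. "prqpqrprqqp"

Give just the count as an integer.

i. "q" → match
ii. "pp" → no match
iii. "p" → match
iv. "pqrqpqpqr" → no match
v. "rp" → no match
vi. "pqppprrrqrrq" → no match
vii. "prqpqrprqqp" → no match
Total matched: 2

2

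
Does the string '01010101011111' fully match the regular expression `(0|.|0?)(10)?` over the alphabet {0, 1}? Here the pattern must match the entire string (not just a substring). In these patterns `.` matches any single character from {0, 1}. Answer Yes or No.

No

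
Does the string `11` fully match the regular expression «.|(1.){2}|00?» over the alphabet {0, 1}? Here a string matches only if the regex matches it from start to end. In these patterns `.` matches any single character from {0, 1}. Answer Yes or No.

No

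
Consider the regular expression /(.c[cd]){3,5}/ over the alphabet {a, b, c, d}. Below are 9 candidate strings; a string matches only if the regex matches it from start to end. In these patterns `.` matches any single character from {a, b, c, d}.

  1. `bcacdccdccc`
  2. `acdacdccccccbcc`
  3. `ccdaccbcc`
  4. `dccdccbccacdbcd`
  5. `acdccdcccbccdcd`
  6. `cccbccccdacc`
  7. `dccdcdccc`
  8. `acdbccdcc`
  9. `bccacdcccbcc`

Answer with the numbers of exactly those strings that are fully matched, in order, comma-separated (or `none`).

2, 3, 4, 5, 6, 7, 8, 9

1 → no match
2 → match
3 → match
4 → match
5 → match
6 → match
7 → match
8 → match
9 → match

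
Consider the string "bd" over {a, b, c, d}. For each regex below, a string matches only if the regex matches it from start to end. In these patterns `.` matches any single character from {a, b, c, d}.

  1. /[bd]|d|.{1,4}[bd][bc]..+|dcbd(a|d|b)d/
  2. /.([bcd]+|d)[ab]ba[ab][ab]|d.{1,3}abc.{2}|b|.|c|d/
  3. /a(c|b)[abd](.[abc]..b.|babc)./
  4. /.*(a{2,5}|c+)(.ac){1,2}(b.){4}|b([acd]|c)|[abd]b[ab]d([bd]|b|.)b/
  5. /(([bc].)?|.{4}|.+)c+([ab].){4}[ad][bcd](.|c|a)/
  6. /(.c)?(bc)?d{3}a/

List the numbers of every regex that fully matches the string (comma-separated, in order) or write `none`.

4

1 → no match
2 → no match
3 → no match — must start with "a"
4 → match
5 → no match
6 → no match — must end with "da"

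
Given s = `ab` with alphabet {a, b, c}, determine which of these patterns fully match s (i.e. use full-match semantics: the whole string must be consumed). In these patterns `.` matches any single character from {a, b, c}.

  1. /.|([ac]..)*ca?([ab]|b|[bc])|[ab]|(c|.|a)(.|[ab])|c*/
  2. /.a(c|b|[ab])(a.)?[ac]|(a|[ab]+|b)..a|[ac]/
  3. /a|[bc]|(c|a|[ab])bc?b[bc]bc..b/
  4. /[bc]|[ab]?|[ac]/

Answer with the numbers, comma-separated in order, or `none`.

1

1 → match
2 → no match
3 → no match
4 → no match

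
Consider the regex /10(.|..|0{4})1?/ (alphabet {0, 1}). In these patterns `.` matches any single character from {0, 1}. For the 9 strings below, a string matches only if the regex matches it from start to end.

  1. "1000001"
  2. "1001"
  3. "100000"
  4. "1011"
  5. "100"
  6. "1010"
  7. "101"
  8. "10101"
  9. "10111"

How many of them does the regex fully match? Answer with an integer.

9

1. "1000001" → match
2. "1001" → match
3. "100000" → match
4. "1011" → match
5. "100" → match
6. "1010" → match
7. "101" → match
8. "10101" → match
9. "10111" → match
Total matched: 9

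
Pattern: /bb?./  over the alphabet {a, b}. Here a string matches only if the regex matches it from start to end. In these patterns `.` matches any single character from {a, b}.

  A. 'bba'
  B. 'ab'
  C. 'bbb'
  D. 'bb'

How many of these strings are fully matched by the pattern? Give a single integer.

3

A → match
B → no match — must start with 'b'
C → match
D → match
Total matched: 3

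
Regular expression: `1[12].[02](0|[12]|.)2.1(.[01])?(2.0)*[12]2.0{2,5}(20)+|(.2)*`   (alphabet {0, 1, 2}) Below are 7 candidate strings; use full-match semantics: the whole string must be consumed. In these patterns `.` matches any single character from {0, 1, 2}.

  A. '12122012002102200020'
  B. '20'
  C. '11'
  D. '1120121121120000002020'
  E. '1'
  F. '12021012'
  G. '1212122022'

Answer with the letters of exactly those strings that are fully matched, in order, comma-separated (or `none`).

D

A → no match
B → no match
C → no match
D → match
E → no match
F → no match
G → no match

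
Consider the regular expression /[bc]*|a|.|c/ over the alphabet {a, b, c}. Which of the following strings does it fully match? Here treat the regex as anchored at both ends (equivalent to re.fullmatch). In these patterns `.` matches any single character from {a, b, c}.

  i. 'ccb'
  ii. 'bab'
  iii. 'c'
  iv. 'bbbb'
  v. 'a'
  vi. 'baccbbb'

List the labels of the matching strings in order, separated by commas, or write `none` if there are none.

i, iii, iv, v

i. 'ccb' → match
ii. 'bab' → no match
iii. 'c' → match
iv. 'bbbb' → match
v. 'a' → match
vi. 'baccbbb' → no match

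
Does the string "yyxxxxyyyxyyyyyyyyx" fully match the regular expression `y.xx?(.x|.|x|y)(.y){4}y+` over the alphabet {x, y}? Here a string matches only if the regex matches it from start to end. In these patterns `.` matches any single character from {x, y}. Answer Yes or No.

No

Every match must end with "y", but "yyxxxxyyyxyyyyyyyyx" does not.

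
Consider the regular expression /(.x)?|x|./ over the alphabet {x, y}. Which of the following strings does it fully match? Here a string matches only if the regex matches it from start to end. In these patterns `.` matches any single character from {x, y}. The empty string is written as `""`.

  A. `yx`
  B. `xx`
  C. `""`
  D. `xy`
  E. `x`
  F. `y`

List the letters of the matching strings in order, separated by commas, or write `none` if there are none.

A, B, C, E, F

A → match
B → match
C → match
D → no match
E → match
F → match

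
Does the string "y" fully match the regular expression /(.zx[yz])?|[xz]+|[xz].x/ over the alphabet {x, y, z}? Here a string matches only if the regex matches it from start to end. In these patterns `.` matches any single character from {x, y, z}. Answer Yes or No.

No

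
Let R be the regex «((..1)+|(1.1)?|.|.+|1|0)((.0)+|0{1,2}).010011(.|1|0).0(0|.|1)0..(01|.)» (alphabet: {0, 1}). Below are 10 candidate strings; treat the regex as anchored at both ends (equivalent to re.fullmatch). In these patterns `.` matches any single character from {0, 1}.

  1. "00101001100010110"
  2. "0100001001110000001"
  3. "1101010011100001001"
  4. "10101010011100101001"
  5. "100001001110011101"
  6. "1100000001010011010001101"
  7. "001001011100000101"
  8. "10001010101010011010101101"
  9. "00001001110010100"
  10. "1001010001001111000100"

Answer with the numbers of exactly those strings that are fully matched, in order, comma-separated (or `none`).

1, 2, 3, 4, 6, 8, 9, 10

1 → match
2 → match
3 → match
4 → match
5 → no match
6 → match
7 → no match
8 → match
9 → match
10 → match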